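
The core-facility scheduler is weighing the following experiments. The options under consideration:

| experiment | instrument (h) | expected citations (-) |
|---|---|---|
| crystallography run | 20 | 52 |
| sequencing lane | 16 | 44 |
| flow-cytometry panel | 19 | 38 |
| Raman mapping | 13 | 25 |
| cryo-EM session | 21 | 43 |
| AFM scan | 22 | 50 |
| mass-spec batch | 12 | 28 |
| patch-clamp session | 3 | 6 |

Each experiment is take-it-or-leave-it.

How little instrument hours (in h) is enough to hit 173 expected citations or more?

Look for the lowest-instrument combination reaching 173.
crystallography run + sequencing lane + AFM scan + mass-spec batch reaches 174 using 70 h.
No combination under 70 h hits 173.

70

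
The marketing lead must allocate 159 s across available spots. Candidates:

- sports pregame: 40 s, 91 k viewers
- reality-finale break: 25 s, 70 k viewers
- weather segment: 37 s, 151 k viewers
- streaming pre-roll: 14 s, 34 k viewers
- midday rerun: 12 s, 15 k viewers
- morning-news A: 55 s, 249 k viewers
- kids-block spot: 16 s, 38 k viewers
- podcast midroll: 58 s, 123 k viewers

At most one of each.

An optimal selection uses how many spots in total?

Best achievable expected reach is 561.
One optimal bundle: sports pregame + reality-finale break + weather segment + morning-news A (157 s).
All optima have 4 spots.

4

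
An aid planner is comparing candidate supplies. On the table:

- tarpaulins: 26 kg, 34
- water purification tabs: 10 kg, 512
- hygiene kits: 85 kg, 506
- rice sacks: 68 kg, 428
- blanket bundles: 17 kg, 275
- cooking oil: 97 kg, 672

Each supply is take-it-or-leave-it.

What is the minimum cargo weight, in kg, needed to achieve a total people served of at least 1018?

Minimise kg subject to total people served ≥ 1018.
water purification tabs + hygiene kits: 1018 people served at 95 kg.
No combination under 95 kg hits 1018.

95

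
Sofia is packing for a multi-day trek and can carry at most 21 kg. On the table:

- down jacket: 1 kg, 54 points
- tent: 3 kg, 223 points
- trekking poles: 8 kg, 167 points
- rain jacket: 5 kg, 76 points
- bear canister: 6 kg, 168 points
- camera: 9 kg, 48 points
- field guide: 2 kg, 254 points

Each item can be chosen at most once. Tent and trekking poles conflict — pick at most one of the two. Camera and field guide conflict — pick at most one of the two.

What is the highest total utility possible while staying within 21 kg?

775

Ranking by ratio (utility/kg): field guide 127.00, tent 74.33, down jacket 54.00, bear canister 28.00.
Down jacket + tent + rain jacket + bear canister + field guide uses 17 of the 21 kg and totals 775.
Runner-up tent + rain jacket + bear canister + field guide tops out at 721.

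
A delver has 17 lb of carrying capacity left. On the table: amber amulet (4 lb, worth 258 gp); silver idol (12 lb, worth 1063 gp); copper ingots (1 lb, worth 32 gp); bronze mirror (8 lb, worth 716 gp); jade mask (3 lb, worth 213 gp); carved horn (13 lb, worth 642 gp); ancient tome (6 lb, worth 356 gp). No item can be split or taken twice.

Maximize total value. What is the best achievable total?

1353

Filling by ratio: amber amulet + copper ingots + bronze mirror + jade mask for 1219, with 1 lb left unused.
Dropping bronze mirror and jade mask frees 11 lb; slotting in silver idol (12 lb) lifts the total to 1353 at 17 lb.
The closest alternative, amber amulet + silver idol, reaches only 1321.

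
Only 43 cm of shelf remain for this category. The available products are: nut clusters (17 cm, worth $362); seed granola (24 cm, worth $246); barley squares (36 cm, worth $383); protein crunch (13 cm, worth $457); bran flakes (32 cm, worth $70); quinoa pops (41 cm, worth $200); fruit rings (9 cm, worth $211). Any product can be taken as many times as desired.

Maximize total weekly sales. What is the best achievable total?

1371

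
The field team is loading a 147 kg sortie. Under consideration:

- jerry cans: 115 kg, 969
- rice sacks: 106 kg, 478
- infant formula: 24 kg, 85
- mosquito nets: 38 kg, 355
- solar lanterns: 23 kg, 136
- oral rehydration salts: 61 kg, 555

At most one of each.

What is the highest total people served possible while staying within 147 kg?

Density check — mosquito nets 9.34, oral rehydration salts 9.10, jerry cans 8.43 are the best per kg.
Infant formula + mosquito nets + solar lanterns + oral rehydration salts uses 146 of the 147 kg and totals 1131.
That's the maximum — no swap from here does better than 1131.

1131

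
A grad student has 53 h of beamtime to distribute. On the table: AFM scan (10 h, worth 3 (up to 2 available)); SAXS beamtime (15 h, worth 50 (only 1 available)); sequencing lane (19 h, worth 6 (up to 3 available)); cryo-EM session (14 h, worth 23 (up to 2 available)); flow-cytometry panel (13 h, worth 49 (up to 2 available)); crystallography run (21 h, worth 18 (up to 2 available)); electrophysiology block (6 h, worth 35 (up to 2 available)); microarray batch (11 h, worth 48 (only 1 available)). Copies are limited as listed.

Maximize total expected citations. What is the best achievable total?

218

Density check — electrophysiology block 5.83, microarray batch 4.36, flow-cytometry panel 3.77, SAXS beamtime 3.33 are the best per h.
Greedy by ratio would take 2×flow-cytometry panel + 2×electrophysiology block + microarray batch: 49 h used, total 216.
Dropping microarray batch frees 11 h; slotting in SAXS beamtime (15 h) lifts the total to 218 at 53 h.
That's the maximum — no swap from here does better than 218.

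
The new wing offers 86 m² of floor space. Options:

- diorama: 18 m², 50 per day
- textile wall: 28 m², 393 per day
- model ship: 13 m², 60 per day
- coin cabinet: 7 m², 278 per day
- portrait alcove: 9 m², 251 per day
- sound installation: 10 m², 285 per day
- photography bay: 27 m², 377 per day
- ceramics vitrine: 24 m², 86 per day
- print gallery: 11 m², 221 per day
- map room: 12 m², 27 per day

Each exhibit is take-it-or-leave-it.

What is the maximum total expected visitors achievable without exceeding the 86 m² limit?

A density-first pass picks textile wall + model ship + coin cabinet + portrait alcove + sound installation + print gallery — 1488 at 78 m².
Replace model ship and print gallery with photography bay: the trade gains 96 net, giving 1584 at 81 m².
Runner-up textile wall + coin cabinet + sound installation + photography bay + print gallery tops out at 1554.

1584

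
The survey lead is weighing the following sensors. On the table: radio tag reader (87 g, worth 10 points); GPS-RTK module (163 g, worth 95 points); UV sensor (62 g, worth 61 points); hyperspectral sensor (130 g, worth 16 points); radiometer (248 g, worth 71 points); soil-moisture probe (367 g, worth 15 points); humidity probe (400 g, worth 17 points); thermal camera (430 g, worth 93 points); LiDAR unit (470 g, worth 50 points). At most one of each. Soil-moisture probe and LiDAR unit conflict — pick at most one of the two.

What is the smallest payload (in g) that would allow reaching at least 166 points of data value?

312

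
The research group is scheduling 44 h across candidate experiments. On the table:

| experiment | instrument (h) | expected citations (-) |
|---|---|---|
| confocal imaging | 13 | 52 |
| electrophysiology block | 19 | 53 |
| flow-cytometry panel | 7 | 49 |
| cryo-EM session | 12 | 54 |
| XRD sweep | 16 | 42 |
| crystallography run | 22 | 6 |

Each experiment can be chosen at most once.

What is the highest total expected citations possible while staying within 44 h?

Filling by ratio: confocal imaging + flow-cytometry panel + cryo-EM session for 155, with 12 h left unused.
The 7 h tied up in flow-cytometry panel is better spent on electrophysiology block — total rises to 159 (44 h).
The closest alternative, electrophysiology block + flow-cytometry panel + cryo-EM session, reaches only 156.

159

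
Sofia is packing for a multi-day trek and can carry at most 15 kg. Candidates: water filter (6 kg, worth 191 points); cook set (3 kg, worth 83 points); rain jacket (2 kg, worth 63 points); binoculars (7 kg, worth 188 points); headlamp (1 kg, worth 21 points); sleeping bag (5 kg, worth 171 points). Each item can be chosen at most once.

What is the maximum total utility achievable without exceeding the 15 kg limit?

466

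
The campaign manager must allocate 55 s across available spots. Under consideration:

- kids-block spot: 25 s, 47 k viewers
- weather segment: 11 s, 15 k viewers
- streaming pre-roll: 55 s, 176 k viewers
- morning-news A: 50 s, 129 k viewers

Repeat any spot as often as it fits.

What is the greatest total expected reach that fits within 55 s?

Taking streaming pre-roll: 55 s used, 176 in expected reach.
That's the maximum — no swap from here does better than 176.

176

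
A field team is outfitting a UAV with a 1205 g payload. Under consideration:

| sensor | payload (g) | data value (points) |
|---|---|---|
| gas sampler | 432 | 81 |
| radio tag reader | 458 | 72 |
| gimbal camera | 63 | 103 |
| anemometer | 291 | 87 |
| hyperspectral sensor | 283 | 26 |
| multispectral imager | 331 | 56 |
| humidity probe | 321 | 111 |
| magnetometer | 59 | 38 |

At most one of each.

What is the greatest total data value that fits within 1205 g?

420

Ranking by ratio (data value/g): gimbal camera 1.63, magnetometer 0.64, humidity probe 0.35, anemometer 0.30.
Best packing: gas sampler + gimbal camera + anemometer + humidity probe + magnetometer — 1166 g, 420 total.
An exhaustive check of the 256 subsets confirms 420.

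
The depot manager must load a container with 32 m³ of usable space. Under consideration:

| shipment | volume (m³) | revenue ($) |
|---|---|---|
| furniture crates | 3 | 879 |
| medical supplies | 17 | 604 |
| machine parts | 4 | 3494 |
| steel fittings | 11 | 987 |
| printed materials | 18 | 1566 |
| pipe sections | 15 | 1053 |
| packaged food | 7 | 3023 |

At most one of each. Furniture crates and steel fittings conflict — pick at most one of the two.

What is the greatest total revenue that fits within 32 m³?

8962

Density check — machine parts 873.50, packaged food 431.86, furniture crates 293.00 are the best per m³.
Furniture crates + machine parts + printed materials + packaged food uses 32 of the 32 m³ and totals 8962.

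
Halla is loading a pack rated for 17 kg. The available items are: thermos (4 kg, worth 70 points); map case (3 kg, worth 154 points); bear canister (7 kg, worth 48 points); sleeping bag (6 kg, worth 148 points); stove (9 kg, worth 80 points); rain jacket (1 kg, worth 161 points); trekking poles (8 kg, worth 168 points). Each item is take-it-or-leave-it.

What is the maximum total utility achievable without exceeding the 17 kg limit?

553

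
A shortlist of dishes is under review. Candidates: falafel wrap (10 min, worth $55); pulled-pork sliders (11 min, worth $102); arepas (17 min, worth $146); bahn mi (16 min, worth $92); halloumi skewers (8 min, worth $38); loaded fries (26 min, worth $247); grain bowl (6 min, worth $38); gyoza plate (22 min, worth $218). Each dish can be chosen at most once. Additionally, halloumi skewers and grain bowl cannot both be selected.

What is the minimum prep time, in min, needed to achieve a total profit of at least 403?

47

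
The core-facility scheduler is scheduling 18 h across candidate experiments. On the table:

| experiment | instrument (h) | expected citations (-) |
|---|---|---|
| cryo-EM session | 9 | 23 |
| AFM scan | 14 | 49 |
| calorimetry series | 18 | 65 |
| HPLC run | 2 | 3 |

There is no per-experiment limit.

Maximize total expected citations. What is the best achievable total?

65

The ratio ordering already packs tightly: calorimetry series, 18 h, 65.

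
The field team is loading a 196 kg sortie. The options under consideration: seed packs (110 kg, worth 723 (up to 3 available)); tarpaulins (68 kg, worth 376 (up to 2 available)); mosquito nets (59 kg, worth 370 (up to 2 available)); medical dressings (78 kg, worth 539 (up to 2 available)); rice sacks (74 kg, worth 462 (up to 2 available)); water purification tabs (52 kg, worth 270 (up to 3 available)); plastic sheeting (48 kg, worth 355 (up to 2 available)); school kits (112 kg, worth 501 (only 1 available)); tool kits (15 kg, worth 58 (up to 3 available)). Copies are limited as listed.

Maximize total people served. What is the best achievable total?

1307

Medical dressings + 2×plastic sheeting + tool kits uses 189 of the 196 kg and totals 1307.
Nothing else within 196 kg beats 1307.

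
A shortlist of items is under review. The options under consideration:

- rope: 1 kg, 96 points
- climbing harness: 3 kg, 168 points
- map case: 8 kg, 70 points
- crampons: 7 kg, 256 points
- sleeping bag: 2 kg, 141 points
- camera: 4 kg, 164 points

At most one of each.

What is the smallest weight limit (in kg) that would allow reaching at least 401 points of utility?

6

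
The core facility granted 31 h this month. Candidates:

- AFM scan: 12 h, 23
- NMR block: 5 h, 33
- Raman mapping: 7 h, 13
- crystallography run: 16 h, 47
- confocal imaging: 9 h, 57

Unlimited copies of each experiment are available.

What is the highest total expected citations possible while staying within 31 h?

198

Ranking by ratio (expected citations/h): NMR block 6.60, confocal imaging 6.33, crystallography run 2.94, AFM scan 1.92.
Best packing: 6×NMR block — 30 h, 198 total.
Every other selection either busts 31 h or fails to beat 198.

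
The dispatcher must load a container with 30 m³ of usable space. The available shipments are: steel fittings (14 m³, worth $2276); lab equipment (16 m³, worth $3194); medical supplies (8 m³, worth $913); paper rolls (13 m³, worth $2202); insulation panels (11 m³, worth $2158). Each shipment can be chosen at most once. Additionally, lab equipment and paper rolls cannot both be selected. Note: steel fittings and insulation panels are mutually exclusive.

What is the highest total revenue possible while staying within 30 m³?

5470

Density check — lab equipment 199.62, insulation panels 196.18, paper rolls 169.38 are the best per m³.
The ratio heuristic lands on lab equipment + insulation panels (5352) but leaves 3 m³ idle.
Replace insulation panels with steel fittings: the trade gains 118 net, giving 5470 at 30 m³.
Runner-up lab equipment + insulation panels tops out at 5352.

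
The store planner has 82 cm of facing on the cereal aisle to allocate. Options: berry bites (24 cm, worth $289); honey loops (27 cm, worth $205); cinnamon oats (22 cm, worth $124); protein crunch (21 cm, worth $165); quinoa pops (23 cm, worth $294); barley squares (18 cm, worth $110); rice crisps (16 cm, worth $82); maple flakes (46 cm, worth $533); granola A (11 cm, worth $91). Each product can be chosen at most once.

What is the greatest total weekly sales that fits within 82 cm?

The ratio heuristic lands on berry bites + protein crunch + quinoa pops + granola A (839) but leaves 3 cm idle.
Replace berry bites and protein crunch with maple flakes: the trade gains 79 net, giving 918 at 80 cm.
Runner-up berry bites + maple flakes + granola A tops out at 913.

918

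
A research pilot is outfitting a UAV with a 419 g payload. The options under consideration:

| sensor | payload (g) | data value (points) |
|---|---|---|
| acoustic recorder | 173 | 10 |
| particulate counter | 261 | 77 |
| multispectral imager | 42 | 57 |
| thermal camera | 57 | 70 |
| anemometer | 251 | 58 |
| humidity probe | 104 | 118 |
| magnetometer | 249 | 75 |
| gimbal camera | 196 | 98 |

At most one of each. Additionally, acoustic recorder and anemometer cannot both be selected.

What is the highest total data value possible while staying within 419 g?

343

Ranking by ratio (data value/g): multispectral imager 1.36, thermal camera 1.23, humidity probe 1.13.
The ratio ordering already packs tightly: multispectral imager + thermal camera + humidity probe + gimbal camera, 399 g, 343.
That's the maximum — no feasible swap from here does better than 343.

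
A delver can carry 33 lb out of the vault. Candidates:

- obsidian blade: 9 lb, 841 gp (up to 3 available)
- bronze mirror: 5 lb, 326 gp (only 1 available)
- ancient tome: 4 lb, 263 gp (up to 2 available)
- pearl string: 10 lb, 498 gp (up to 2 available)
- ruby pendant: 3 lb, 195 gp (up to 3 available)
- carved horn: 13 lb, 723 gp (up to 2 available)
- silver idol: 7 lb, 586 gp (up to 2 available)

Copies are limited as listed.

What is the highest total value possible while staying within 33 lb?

2913

Ranking by ratio (value/lb): obsidian blade 93.44, silver idol 83.71, ancient tome 65.75, bronze mirror 65.20.
A density-first pass picks 3×obsidian blade + ancient tome — 2786 at 31 lb.
Replace ancient tome with 2×ruby pendant: the trade gains 127 net, giving 2913 at 33 lb.
That's the maximum — no swap from here does better than 2913.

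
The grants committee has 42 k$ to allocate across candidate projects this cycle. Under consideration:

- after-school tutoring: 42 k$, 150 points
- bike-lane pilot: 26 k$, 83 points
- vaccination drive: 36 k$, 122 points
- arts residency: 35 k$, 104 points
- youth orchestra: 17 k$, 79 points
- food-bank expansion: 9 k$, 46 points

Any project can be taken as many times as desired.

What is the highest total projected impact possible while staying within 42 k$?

Ranking by ratio (projected impact/k$): food-bank expansion 5.11, youth orchestra 4.65, after-school tutoring 3.57.
The ratio ordering already packs tightly: 4×food-bank expansion, 36 k$, 184.
No other feasible combination exceeds 184.

184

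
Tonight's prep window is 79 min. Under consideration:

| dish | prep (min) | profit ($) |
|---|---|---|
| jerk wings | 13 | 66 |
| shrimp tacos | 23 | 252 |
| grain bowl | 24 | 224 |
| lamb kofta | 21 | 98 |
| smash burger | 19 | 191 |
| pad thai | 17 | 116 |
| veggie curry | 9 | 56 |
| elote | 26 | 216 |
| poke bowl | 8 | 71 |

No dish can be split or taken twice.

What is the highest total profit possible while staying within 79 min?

738

Density check — shrimp tacos 10.96, smash burger 10.05, grain bowl 9.33 are the best per min.
Shrimp tacos + grain bowl + smash burger + poke bowl uses 74 of the 79 min and totals 738.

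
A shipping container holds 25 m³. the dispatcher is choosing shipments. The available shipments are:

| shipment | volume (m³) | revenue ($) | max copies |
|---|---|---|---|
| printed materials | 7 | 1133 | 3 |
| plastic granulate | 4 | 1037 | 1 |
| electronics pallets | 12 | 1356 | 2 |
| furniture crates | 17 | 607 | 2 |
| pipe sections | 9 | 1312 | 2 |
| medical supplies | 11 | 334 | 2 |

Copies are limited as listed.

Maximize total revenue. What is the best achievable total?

Density check — plastic granulate 259.25, printed materials 161.86, pipe sections 145.78 are the best per m³.
3×printed materials + plastic granulate uses 25 of the 25 m³ and totals 4436.
That's the maximum — no swap from here does better than 4436.

4436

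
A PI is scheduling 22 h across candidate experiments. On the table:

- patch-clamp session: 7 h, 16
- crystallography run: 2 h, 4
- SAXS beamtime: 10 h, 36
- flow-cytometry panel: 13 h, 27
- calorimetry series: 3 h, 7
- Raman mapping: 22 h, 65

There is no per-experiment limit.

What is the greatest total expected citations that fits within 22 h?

76

Taking crystallography run + 2×SAXS beamtime: 22 h used, 76 in expected citations.
Nothing else within 22 h beats 76.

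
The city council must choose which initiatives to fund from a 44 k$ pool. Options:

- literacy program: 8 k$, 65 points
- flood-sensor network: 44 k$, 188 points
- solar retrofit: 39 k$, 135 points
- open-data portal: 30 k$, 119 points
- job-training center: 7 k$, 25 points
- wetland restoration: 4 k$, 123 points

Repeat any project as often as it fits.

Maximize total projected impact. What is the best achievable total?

1353

By projected impact per k$: wetland restoration 30.75, literacy program 8.12, flood-sensor network 4.27 lead.
11×wetland restoration uses 44 of the 44 k$ and totals 1353.
That's the maximum — no swap from here does better than 1353.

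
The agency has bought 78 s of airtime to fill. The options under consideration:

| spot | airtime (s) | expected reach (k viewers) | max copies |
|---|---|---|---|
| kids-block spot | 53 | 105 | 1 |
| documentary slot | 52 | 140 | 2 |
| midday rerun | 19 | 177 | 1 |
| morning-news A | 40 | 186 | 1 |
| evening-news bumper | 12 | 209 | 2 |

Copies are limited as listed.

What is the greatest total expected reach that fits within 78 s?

Filling by ratio: midday rerun + 2×evening-news bumper for 595, with 35 s left unused.
Replace midday rerun with morning-news A: the trade gains 9 net, giving 604 at 64 s.
Nothing else within 78 s beats 604.

604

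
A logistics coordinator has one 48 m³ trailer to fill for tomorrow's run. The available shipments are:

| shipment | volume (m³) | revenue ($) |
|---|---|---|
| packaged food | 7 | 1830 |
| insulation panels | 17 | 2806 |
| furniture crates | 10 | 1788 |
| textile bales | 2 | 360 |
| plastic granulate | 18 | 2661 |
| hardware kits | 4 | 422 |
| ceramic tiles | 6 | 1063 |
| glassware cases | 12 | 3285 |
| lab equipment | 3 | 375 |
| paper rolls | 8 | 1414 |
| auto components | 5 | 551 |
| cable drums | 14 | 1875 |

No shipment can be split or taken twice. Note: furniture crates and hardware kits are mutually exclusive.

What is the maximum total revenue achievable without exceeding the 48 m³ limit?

Density check — glassware cases 273.75, packaged food 261.43, textile bales 180.00 are the best per m³.
Packaged food + furniture crates + textile bales + ceramic tiles + glassware cases + lab equipment + paper rolls uses 48 of the 48 m³ and totals 10115.
The closest alternative, packaged food + insulation panels + furniture crates + textile bales + glassware cases, reaches only 10069.

10115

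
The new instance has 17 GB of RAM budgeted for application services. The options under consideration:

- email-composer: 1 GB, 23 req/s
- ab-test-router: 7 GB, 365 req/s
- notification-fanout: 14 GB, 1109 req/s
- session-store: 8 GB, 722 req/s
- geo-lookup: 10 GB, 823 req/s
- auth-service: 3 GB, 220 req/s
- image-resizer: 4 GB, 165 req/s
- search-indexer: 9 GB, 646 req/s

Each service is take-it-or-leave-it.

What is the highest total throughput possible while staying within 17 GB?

1368

Filling by ratio: email-composer + session-store + auth-service + image-resizer for 1130, with 1 GB left unused.
Dropping email-composer and auth-service and image-resizer frees 8 GB; slotting in search-indexer (9 GB) lifts the total to 1368 at 17 GB.
No other feasible combination exceeds 1368.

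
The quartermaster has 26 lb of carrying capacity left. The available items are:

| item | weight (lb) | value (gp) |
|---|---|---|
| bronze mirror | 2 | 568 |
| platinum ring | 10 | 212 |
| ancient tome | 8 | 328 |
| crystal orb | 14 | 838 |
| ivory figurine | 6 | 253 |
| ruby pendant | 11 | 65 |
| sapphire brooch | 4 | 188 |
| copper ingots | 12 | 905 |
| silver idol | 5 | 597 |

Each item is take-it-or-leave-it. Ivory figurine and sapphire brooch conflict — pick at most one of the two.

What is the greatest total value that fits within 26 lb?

2323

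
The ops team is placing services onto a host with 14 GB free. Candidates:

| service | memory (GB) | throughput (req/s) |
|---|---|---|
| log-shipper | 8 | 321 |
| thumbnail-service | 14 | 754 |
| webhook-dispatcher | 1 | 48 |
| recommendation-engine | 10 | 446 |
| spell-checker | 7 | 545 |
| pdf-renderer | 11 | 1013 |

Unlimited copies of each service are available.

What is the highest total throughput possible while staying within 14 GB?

The ratio ordering already packs tightly: 3×webhook-dispatcher + pdf-renderer, 14 GB, 1157.
Every other selection either busts 14 GB or fails to beat 1157.

1157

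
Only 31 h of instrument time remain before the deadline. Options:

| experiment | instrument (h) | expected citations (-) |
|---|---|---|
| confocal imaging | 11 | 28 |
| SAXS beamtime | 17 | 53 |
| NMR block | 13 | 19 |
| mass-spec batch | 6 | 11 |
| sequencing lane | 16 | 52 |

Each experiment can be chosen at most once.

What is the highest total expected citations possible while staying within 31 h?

81

Greedy by ratio would take confocal imaging + sequencing lane: 27 h used, total 80.
Dropping sequencing lane frees 16 h; slotting in SAXS beamtime (17 h) lifts the total to 81 at 28 h.
The closest alternative, confocal imaging + sequencing lane, reaches only 80.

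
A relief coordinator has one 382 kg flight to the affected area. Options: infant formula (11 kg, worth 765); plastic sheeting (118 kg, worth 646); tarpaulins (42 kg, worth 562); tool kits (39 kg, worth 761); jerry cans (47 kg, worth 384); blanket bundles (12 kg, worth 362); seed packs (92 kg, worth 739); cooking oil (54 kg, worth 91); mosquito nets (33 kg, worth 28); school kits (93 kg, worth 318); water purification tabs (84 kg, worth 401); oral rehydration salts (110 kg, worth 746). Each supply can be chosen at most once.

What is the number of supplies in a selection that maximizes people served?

7

Best achievable people served is 4319.
For example infant formula + tarpaulins + tool kits + jerry cans + blanket bundles + seed packs + oral rehydration salts achieves it, using 353 kg.
Any selection reaching 4319 contains exactly 7 supplies.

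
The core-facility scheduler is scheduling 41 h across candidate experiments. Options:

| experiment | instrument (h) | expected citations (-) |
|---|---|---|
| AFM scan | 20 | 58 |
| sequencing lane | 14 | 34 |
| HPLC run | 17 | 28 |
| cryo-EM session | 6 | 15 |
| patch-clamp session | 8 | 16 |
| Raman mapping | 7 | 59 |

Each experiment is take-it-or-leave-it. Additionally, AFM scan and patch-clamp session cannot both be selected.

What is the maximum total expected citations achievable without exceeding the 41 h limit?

151

By expected citations per h: Raman mapping 8.43, AFM scan 2.90, cryo-EM session 2.50, sequencing lane 2.43 lead.
Best packing: AFM scan + sequencing lane + Raman mapping — 41 h, 151 total.
No other feasible combination exceeds 151.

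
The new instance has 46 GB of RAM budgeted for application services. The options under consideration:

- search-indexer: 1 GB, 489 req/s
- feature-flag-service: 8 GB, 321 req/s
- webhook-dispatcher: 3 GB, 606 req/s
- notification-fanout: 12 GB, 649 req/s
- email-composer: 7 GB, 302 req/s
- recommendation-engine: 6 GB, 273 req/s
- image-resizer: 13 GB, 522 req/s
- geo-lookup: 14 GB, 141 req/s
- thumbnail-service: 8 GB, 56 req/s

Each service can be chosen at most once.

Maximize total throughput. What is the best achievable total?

Ranking by ratio (throughput/GB): search-indexer 489.00, webhook-dispatcher 202.00, notification-fanout 54.08, recommendation-engine 45.50.
Greedy by ratio would take search-indexer + webhook-dispatcher + notification-fanout + email-composer + recommendation-engine + image-resizer: 42 GB used, total 2841.
The 6 GB tied up in recommendation-engine is better spent on feature-flag-service — total rises to 2889 (44 GB).
No other feasible combination exceeds 2889.

2889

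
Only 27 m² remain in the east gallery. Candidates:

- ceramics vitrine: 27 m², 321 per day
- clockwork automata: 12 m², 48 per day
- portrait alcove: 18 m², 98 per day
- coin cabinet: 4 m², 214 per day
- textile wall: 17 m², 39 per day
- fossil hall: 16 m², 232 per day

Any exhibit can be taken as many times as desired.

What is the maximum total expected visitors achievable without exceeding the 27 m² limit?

The ratio ordering already packs tightly: 6×coin cabinet, 24 m², 1284.
No other feasible combination exceeds 1284.

1284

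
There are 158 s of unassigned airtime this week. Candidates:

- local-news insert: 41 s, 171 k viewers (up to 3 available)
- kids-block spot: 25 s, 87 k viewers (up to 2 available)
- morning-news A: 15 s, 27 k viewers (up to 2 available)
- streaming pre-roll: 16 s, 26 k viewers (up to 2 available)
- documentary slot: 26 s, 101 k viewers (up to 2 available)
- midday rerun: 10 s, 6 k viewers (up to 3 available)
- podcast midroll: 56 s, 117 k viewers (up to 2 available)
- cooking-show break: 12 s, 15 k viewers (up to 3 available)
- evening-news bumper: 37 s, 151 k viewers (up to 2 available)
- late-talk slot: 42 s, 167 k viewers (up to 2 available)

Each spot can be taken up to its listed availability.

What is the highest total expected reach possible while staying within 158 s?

Filling by ratio: 3×local-news insert + documentary slot for 614, with 9 s left unused.
The 67 s tied up in local-news insert and documentary slot is better spent on 2×evening-news bumper — total rises to 644 (156 s).

644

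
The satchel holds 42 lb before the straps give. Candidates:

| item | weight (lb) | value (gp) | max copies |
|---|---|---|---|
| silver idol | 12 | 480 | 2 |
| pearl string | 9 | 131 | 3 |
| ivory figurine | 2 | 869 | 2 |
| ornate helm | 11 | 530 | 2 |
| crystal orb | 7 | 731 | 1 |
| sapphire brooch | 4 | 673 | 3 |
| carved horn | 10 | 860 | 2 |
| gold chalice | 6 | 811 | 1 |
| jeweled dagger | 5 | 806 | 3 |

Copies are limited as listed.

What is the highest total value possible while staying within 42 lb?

7044

Filling by ratio: 2×ivory figurine + 3×sapphire brooch + gold chalice + 3×jeweled dagger for 6986, with 5 lb left unused.
Dropping sapphire brooch frees 4 lb; slotting in crystal orb (7 lb) lifts the total to 7044 at 40 lb.
Nothing else within 42 lb beats 7044.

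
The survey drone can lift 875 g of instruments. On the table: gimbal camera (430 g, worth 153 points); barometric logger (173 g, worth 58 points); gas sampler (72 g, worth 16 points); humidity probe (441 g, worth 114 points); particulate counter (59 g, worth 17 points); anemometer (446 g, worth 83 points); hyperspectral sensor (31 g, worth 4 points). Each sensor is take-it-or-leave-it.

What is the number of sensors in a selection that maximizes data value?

2

Optimal total is 267.
For example gimbal camera + humidity probe achieves it, using 871 g.
All optima have 2 sensors.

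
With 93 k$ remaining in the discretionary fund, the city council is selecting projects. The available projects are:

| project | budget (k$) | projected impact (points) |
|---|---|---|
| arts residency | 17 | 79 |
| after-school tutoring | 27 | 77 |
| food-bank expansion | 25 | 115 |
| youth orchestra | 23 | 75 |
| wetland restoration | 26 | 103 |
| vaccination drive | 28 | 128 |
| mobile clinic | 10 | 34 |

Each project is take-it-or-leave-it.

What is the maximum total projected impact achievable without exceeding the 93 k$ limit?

Density check — arts residency 4.65, food-bank expansion 4.60, vaccination drive 4.57, wetland restoration 3.96 are the best per k$.
A density-first pass picks arts residency + food-bank expansion + vaccination drive + mobile clinic — 356 at 80 k$.
Dropping mobile clinic frees 10 k$; slotting in youth orchestra (23 k$) lifts the total to 397 at 93 k$.
Next best is food-bank expansion + wetland restoration + vaccination drive + mobile clinic at 380 (89 k$) — short by 17.

397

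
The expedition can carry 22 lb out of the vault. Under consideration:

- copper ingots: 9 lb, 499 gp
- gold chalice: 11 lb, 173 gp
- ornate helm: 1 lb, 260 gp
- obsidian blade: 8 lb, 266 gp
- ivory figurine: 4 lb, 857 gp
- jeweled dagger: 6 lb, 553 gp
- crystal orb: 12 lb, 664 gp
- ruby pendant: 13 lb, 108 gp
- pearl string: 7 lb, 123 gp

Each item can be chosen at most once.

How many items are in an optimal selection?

Best achievable value is 2169.
copper ingots + ornate helm + ivory figurine + jeweled dagger hits 2169 at 20 lb.
All optima have 4 items.

4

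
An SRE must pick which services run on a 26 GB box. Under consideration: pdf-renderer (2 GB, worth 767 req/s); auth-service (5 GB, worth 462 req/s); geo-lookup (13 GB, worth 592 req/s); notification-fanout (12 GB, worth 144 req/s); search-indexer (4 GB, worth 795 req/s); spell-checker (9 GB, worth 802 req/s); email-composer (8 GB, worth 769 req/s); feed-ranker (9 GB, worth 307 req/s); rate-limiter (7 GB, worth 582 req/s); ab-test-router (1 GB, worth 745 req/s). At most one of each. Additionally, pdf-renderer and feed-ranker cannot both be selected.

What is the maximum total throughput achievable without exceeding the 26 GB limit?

3878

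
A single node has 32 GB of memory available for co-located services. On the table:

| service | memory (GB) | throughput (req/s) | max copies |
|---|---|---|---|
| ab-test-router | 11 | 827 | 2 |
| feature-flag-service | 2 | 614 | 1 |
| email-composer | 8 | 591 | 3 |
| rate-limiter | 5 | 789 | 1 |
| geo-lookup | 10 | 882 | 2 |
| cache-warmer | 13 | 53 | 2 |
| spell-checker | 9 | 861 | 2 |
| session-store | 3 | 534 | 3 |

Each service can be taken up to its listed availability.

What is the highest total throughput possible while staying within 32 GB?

Taking the top-ratio services first gives feature-flag-service + rate-limiter + spell-checker + 3×session-store for 3866 (25 GB).
The 3 GB tied up in session-store is better spent on geo-lookup — total rises to 4214 (32 GB).
Every other selection either busts 32 GB or exceeds an availability limit or fails to beat 4214.

4214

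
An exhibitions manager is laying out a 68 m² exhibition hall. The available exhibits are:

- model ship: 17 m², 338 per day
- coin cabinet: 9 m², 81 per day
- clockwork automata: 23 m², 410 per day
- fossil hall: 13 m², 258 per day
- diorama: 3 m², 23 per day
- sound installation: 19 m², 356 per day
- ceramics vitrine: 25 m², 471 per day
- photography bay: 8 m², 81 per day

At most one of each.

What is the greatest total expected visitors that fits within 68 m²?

1242

By expected visitors per m²: model ship 19.88, fossil hall 19.85, ceramics vitrine 18.84 lead.
A density-first pass picks model ship + fossil hall + diorama + ceramics vitrine + photography bay — 1171 at 66 m².
Replace fossil hall and photography bay with clockwork automata: the trade gains 71 net, giving 1242 at 68 m².
Next best is clockwork automata + sound installation + ceramics vitrine at 1237 (67 m²) — short by 5.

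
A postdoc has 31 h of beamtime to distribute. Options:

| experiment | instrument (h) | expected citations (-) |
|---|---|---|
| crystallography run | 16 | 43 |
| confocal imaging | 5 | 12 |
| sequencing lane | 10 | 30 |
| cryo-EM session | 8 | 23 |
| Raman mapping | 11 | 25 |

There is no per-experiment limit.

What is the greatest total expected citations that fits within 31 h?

Ranking by ratio (expected citations/h): sequencing lane 3.00, cryo-EM session 2.88, crystallography run 2.69, confocal imaging 2.40.
Taking 3×sequencing lane: 30 h used, 90 in expected citations.
Nothing else within 31 h beats 90.

90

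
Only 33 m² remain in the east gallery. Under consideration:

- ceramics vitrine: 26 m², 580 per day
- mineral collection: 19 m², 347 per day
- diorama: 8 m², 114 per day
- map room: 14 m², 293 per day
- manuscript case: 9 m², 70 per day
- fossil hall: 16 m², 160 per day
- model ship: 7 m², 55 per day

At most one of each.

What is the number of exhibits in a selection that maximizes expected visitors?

2

The maximum expected visitors within 33 m² is 640.
mineral collection + map room hits 640 at 33 m².
All optima have 2 exhibits.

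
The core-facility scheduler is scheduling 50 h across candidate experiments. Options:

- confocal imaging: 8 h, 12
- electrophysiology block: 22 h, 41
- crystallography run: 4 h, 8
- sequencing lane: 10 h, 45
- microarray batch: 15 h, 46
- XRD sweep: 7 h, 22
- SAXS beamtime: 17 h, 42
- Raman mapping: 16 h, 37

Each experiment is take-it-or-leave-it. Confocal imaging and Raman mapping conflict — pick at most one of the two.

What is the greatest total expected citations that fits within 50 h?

155

Ranking by ratio (expected citations/h): sequencing lane 4.50, XRD sweep 3.14, microarray batch 3.07.
Best packing: sequencing lane + microarray batch + XRD sweep + SAXS beamtime — 49 h, 155 total.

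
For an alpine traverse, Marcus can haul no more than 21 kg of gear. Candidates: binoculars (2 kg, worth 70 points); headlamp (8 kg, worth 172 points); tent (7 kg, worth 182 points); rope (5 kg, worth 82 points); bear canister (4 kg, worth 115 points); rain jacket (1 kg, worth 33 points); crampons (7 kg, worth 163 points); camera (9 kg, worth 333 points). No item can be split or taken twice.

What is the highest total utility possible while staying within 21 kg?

663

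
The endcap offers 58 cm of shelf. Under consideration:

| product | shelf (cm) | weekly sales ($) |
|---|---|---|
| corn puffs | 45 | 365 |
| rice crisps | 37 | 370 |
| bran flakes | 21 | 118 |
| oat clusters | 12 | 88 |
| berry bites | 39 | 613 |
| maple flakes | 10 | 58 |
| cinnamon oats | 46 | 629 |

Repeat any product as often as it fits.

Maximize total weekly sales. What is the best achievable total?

Taking the top-ratio products first gives oat clusters + berry bites for 701 (51 cm).
Replace berry bites with cinnamon oats: the trade gains 16 net, giving 717 at 58 cm.
No other feasible combination exceeds 717.

717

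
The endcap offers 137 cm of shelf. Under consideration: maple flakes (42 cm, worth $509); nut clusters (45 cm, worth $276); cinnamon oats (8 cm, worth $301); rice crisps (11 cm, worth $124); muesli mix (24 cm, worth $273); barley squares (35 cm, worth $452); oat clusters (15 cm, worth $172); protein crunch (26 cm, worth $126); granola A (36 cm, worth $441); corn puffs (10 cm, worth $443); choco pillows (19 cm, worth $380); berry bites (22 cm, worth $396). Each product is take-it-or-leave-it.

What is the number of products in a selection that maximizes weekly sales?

6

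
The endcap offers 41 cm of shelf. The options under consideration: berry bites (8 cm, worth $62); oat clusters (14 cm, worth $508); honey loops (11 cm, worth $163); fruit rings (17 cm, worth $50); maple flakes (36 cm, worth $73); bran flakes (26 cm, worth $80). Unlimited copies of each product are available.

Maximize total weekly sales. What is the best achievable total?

1179

Best packing: 2×oat clusters + honey loops — 39 cm, 1179 total.
That's the maximum — no swap from here does better than 1179.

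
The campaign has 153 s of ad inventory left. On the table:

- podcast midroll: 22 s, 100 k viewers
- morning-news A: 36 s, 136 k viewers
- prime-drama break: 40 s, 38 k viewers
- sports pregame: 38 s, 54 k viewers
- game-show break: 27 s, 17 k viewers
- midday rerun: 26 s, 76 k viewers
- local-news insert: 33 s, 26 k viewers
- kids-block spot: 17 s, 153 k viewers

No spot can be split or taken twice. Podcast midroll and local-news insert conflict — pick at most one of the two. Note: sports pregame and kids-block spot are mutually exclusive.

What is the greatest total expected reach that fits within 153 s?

503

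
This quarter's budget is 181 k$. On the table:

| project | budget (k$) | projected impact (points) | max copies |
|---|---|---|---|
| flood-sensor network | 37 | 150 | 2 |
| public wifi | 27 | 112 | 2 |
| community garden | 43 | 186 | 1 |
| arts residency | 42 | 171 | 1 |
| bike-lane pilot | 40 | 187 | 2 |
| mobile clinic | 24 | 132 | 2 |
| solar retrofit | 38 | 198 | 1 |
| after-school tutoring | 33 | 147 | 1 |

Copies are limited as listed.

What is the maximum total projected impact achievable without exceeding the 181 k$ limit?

873

Filling by ratio: 2×bike-lane pilot + 2×mobile clinic + solar retrofit for 836, with 15 k$ left unused.
Dropping bike-lane pilot frees 40 k$; slotting in 2×public wifi (54 k$) lifts the total to 873 at 180 k$.
Every other selection either busts 181 k$ or exceeds an availability limit or fails to beat 873.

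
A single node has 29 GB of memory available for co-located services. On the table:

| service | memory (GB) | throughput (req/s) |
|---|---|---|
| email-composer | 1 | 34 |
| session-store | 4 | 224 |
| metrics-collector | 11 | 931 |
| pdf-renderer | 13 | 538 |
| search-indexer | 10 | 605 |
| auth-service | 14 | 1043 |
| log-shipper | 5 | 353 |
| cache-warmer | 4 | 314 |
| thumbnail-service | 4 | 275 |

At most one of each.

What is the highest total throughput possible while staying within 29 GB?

2288

Density check — metrics-collector 84.64, cache-warmer 78.50, auth-service 74.50 are the best per GB.
Metrics-collector + auth-service + cache-warmer uses 29 of the 29 GB and totals 2288.
Runner-up metrics-collector + auth-service + thumbnail-service tops out at 2249.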